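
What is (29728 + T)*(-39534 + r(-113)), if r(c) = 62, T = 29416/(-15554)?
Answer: -9125134907456/7777 ≈ -1.1733e+9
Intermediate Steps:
T = -14708/7777 (T = 29416*(-1/15554) = -14708/7777 ≈ -1.8912)
(29728 + T)*(-39534 + r(-113)) = (29728 - 14708/7777)*(-39534 + 62) = (231179948/7777)*(-39472) = -9125134907456/7777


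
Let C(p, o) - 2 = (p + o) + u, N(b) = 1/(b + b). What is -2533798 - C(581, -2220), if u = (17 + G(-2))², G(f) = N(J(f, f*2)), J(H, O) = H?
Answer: -40519065/16 ≈ -2.5324e+6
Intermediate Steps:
N(b) = 1/(2*b)
G(f) = 1/(2*f)
u = 4489/16 (u = (17 + (½)/(-2))² = (17 + (½)*(-½))² = (17 - ¼)² = (67/4)² = 4489/16 ≈ 280.56)
C(p, o) = 4521/16 + o + p (C(p, o) = 2 + ((p + o) + 4489/16) = 2 + ((o + p) + 4489/16) = 2 + (4489/16 + o + p) = 4521/16 + o + p)
-2533798 - C(581, -2220) = -2533798 - (4521/16 - 2220 + 581) = -2533798 - 1*(-21703/16) = -2533798 + 21703/16 = -40519065/16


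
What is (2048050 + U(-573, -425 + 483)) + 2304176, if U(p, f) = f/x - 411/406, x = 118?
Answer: 104253209129/23954 ≈ 4.3522e+6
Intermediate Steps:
U(p, f) = -411/406 + f/118 (U(p, f) = f/118 - 411/406 = -411/406 + f/118)
(2048050 + U(-573, -425 + 483)) + 2304176 = (2048050 + (-411/406 + (-425 + 483)/118)) + 2304176 = (2048050 + (-411/406 + (1/118)*58)) + 2304176 = (2048050 + (-411/406 + 29/59)) + 2304176 = (2048050 - 12475/23954) + 2304176 = 49058977225/23954 + 2304176 = 104253209129/23954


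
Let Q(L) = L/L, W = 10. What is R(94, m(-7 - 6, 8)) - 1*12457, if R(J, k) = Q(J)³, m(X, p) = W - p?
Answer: -12456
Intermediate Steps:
Q(L) = 1
m(X, p) = 10 - p
R(J, k) = 1 (R(J, k) = 1³ = 1)
R(94, m(-7 - 6, 8)) - 1*12457 = 1 - 1*12457 = 1 - 12457 = -12456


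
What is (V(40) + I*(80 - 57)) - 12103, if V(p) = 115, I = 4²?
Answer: -11620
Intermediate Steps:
I = 16
(V(40) + I*(80 - 57)) - 12103 = (115 + 16*(80 - 57)) - 12103 = (115 + 16*23) - 12103 = (115 + 368) - 12103 = 483 - 12103 = -11620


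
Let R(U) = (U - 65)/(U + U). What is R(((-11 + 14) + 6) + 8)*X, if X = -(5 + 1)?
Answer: 144/17 ≈ 8.4706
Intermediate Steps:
R(U) = (-65 + U)/(2*U) (R(U) = (-65 + U)/((2*U)) = (-65 + U)*(1/(2*U)) = (-65 + U)/(2*U))
X = -6 (X = -1*6 = -6)
R(((-11 + 14) + 6) + 8)*X = ((-65 + (((-11 + 14) + 6) + 8))/(2*(((-11 + 14) + 6) + 8)))*(-6) = ((-65 + ((3 + 6) + 8))/(2*((3 + 6) + 8)))*(-6) = ((-65 + (9 + 8))/(2*(9 + 8)))*(-6) = ((½)*(-65 + 17)/17)*(-6) = ((½)*(1/17)*(-48))*(-6) = -24/17*(-6) = 144/17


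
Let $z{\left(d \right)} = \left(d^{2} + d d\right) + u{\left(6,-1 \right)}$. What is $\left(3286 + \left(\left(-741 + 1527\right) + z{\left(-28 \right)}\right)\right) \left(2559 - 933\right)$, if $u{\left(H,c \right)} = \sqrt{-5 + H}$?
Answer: $9172266$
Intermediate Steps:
$z{\left(d \right)} = 1 + 2 d^{2}$ ($z{\left(d \right)} = \left(d^{2} + d d\right) + \sqrt{-5 + 6} = \left(d^{2} + d^{2}\right) + \sqrt{1} = 2 d^{2} + 1 = 1 + 2 d^{2}$)
$\left(3286 + \left(\left(-741 + 1527\right) + z{\left(-28 \right)}\right)\right) \left(2559 - 933\right) = \left(3286 + \left(\left(-741 + 1527\right) + \left(1 + 2 \left(-28\right)^{2}\right)\right)\right) \left(2559 - 933\right) = \left(3286 + \left(786 + \left(1 + 2 \cdot 784\right)\right)\right) 1626 = \left(3286 + \left(786 + \left(1 + 1568\right)\right)\right) 1626 = \left(3286 + \left(786 + 1569\right)\right) 1626 = \left(3286 + 2355\right) 1626 = 5641 \cdot 1626 = 9172266$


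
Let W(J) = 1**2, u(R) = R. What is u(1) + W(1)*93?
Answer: 94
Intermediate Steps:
W(J) = 1
u(1) + W(1)*93 = 1 + 1*93 = 1 + 93 = 94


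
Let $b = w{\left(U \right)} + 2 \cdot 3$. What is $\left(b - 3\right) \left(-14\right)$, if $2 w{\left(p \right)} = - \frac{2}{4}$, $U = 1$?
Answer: $- \frac{77}{2} \approx -38.5$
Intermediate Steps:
$w{\left(p \right)} = - \frac{1}{4}$ ($w{\left(p \right)} = \frac{\left(-2\right) \frac{1}{4}}{2} = \frac{1}{2} \left(- \frac{1}{2}\right) = - \frac{1}{4}$)
$b = \frac{23}{4}$ ($b = - \frac{1}{4} + 2 \cdot 3 = - \frac{1}{4} + 6 = \frac{23}{4} \approx 5.75$)
$\left(b - 3\right) \left(-14\right) = \left(\frac{23}{4} - 3\right) \left(-14\right) = \frac{11}{4} \left(-14\right) = - \frac{77}{2}$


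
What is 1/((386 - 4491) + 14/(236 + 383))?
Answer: -619/2540981 ≈ -0.00024361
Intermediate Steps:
1/((386 - 4491) + 14/(236 + 383)) = 1/(-4105 + 14/619) = 1/(-2540981/619) = -619/2540981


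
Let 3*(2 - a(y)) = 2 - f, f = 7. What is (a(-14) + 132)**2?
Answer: 165649/9 ≈ 18405.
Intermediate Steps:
a(y) = 11/3 (a(y) = 2 - (2 - 1*7)/3 = 2 - (2 - 7)/3 = 2 - 1/3*(-5) = 2 + 5/3 = 11/3)
(a(-14) + 132)**2 = (11/3 + 132)**2 = (407/3)**2 = 165649/9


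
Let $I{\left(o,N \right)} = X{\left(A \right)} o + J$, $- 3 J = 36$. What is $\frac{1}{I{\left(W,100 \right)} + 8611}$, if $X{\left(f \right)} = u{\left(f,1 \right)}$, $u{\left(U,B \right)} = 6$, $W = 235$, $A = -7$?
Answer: $\frac{1}{10009} \approx 9.991 \cdot 10^{-5}$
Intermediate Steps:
$X{\left(f \right)} = 6$
$J = -12$ ($J = \left(- \frac{1}{3}\right) 36 = -12$)
$I{\left(o,N \right)} = -12 + 6 o$ ($I{\left(o,N \right)} = 6 o - 12 = -12 + 6 o$)
$\frac{1}{I{\left(W,100 \right)} + 8611} = \frac{1}{\left(-12 + 6 \cdot 235\right) + 8611} = \frac{1}{\left(-12 + 1410\right) + 8611} = \frac{1}{1398 + 8611} = \frac{1}{10009}$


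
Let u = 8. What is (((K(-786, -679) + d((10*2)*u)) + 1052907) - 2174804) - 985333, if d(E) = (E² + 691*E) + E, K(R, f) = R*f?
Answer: -1437216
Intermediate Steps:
d(E) = E² + 692*E
(((K(-786, -679) + d((10*2)*u)) + 1052907) - 2174804) - 985333 = (((-786*(-679) + ((10*2)*8)*(692 + (10*2)*8)) + 1052907) - 2174804) - 985333 = (((533694 + (20*8)*(692 + 20*8)) + 1052907) - 2174804) - 985333 = (((533694 + 160*(692 + 160)) + 1052907) - 2174804) - 985333 = (((533694 + 160*852) + 1052907) - 2174804) - 985333 = (((533694 + 136320) + 1052907) - 2174804) - 985333 = ((670014 + 1052907) - 2174804) - 985333 = (1722921 - 2174804) - 985333 = -451883 - 985333 = -1437216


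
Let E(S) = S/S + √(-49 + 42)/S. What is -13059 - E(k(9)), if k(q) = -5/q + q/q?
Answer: -13060 - 9*I*√7/4 ≈ -13060.0 - 5.9529*I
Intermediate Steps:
k(q) = 1 - 5/q (k(q) = -5/q + 1 = 1 - 5/q)
E(S) = 1 + I*√7/S (E(S) = 1 + √(-7)/S = 1 + (I*√7)/S = 1 + I*√7/S)
-13059 - E(k(9)) = -13059 - ((-5 + 9)/9 + I*√7)/((-5 + 9)/9) = -13059 - ((⅑)*4 + I*√7)/((⅑)*4) = -13059 - (4/9 + I*√7)/4/9 = -13059 - 9*(4/9 + I*√7)/4 = -13059 - (1 + 9*I*√7/4) = -13059 + (-1 - 9*I*√7/4) = -13060 - 9*I*√7/4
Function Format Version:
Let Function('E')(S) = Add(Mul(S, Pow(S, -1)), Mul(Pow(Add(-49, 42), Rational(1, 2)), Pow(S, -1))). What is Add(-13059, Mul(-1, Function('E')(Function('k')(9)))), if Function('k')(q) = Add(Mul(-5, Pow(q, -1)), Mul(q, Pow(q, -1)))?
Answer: Add(-13060, Mul(Rational(-9, 4), I, Pow(7, Rational(1, 2)))) ≈ Add(-13060., Mul(-5.9529, I))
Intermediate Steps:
Function('k')(q) = Add(1, Mul(-5, Pow(q, -1))) (Function('k')(q) = Add(Mul(-5, Pow(q, -1)), 1) = Add(1, Mul(-5, Pow(q, -1))))
Function('E')(S) = Add(1, Mul(I, Pow(7, Rational(1, 2)), Pow(S, -1))) (Function('E')(S) = Add(1, Mul(Pow(-7, Rational(1, 2)), Pow(S, -1))) = Add(1, Mul(Mul(I, Pow(7, Rational(1, 2))), Pow(S, -1))) = Add(1, Mul(I, Pow(7, Rational(1, 2)), Pow(S, -1))))
Add(-13059, Mul(-1, Function('E')(Function('k')(9)))) = Add(-13059, Mul(-1, Mul(Pow(Mul(Pow(9, -1), Add(-5, 9)), -1), Add(Mul(Pow(9, -1), Add(-5, 9)), Mul(I, Pow(7, Rational(1, 2))))))) = Add(-13059, Mul(-1, Mul(Pow(Mul(Rational(1, 9), 4), -1), Add(Mul(Rational(1, 9), 4), Mul(I, Pow(7, Rational(1, 2))))))) = Add(-13059, Mul(-1, Mul(Pow(Rational(4, 9), -1), Add(Rational(4, 9), Mul(I, Pow(7, Rational(1, 2))))))) = Add(-13059, Mul(-1, Mul(Rational(9, 4), Add(Rational(4, 9), Mul(I, Pow(7, Rational(1, 2))))))) = Add(-13059, Mul(-1, Add(1, Mul(Rational(9, 4), I, Pow(7, Rational(1, 2)))))) = Add(-13059, Add(-1, Mul(Rational(-9, 4), I, Pow(7, Rational(1, 2))))) = Add(-13060, Mul(Rational(-9, 4), I, Pow(7, Rational(1, 2))))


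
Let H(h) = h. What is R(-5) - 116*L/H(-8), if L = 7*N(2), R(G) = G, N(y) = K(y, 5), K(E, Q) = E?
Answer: 198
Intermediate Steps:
N(y) = y
L = 14 (L = 7*2 = 14)
R(-5) - 116*L/H(-8) = -5 - 1624/(-8) = -5 - 1624*(-1)/8 = -5 - 116*(-7/4) = -5 + 203 = 198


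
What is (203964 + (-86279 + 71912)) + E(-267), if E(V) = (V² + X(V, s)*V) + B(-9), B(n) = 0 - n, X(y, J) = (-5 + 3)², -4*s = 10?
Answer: 259827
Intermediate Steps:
s = -5/2 (s = -¼*10 = -5/2 ≈ -2.5000)
X(y, J) = 4 (X(y, J) = (-2)² = 4)
B(n) = -n
E(V) = 9 + V² + 4*V (E(V) = (V² + 4*V) - 1*(-9) = (V² + 4*V) + 9 = 9 + V² + 4*V)
(203964 + (-86279 + 71912)) + E(-267) = (203964 + (-86279 + 71912)) + (9 + (-267)² + 4*(-267)) = (203964 - 14367) + (9 + 71289 - 1068) = 189597 + 70230 = 259827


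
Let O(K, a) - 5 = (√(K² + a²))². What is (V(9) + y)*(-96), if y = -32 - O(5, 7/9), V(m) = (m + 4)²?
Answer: -275776/27 ≈ -10214.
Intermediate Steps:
V(m) = (4 + m)²
O(K, a) = 5 + K² + a² (O(K, a) = 5 + (√(K² + a²))² = 5 + (K² + a²) = 5 + K² + a²)
y = -5071/81 (y = -32 - (5 + 5² + (7/9)²) = -32 - (5 + 25 + (7*(⅑))²) = -32 - (5 + 25 + (7/9)²) = -32 - (5 + 25 + 49/81) = -32 - 1*2479/81 = -32 - 2479/81 = -5071/81 ≈ -62.605)
(V(9) + y)*(-96) = ((4 + 9)² - 5071/81)*(-96) = (13² - 5071/81)*(-96) = (169 - 5071/81)*(-96) = (8618/81)*(-96) = -275776/27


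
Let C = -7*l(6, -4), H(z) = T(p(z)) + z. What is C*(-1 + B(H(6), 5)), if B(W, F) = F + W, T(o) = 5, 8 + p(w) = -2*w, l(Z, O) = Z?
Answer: -630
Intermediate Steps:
p(w) = -8 - 2*w
H(z) = 5 + z
C = -42 (C = -7*6 = -42)
C*(-1 + B(H(6), 5)) = -42*(-1 + (5 + (5 + 6))) = -42*(-1 + (5 + 11)) = -42*(-1 + 16) = -42*15 = -630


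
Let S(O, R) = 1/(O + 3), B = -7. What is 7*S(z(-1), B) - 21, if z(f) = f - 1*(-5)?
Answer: -20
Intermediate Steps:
z(f) = 5 + f (z(f) = f + 5 = 5 + f)
S(O, R) = 1/(3 + O)
7*S(z(-1), B) - 21 = 7/(3 + (5 - 1)) - 21 = 7/(3 + 4) - 21 = 7/7 - 21 = 7*(1/7) - 21 = 1 - 21 = -20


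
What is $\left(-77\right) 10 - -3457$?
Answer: $2687$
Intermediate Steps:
$\left(-77\right) 10 - -3457 = -770 + 3457 = 2687$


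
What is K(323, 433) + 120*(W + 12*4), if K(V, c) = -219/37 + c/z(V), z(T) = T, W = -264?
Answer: -309824636/11951 ≈ -25925.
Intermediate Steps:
K(V, c) = -219/37 + c/V
K(323, 433) + 120*(W + 12*4) = (-219/37 + 433/323) + 120*(-264 + 12*4) = (-219/37 + 433*(1/323)) + 120*(-264 + 48) = (-219/37 + 433/323) + 120*(-216) = -54716/11951 - 25920 = -309824636/11951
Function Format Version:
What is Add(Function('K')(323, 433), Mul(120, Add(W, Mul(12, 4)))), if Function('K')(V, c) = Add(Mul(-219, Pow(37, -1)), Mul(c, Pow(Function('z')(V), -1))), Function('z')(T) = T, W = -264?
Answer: Rational(-309824636, 11951) ≈ -25925.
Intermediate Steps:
Function('K')(V, c) = Add(Rational(-219, 37), Mul(c, Pow(V, -1))) (Function('K')(V, c) = Add(Mul(-219, Pow(37, -1)), Mul(c, Pow(V, -1))) = Add(Mul(-219, Rational(1, 37)), Mul(c, Pow(V, -1))) = Add(Rational(-219, 37), Mul(c, Pow(V, -1))))
Add(Function('K')(323, 433), Mul(120, Add(W, Mul(12, 4)))) = Add(Add(Rational(-219, 37), Mul(433, Pow(323, -1))), Mul(120, Add(-264, Mul(12, 4)))) = Add(Add(Rational(-219, 37), Mul(433, Rational(1, 323))), Mul(120, Add(-264, 48))) = Add(Add(Rational(-219, 37), Rational(433, 323)), Mul(120, -216)) = Add(Rational(-54716, 11951), -25920) = Rational(-309824636, 11951)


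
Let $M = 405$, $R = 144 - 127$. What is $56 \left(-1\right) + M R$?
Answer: $6829$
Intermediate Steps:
$R = 17$
$56 \left(-1\right) + M R = 56 \left(-1\right) + 405 \cdot 17 = -56 + 6885 = 6829$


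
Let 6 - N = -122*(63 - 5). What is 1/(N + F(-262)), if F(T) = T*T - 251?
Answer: 1/75475 ≈ 1.3249e-5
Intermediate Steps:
F(T) = -251 + T**2 (F(T) = T**2 - 251 = -251 + T**2)
N = 7082 (N = 6 - (-122)*(63 - 5) = 6 - (-122)*58 = 6 - 1*(-7076) = 6 + 7076 = 7082)
1/(N + F(-262)) = 1/(7082 + (-251 + (-262)**2)) = 1/(7082 + (-251 + 68644)) = 1/(7082 + 68393) = 1/75475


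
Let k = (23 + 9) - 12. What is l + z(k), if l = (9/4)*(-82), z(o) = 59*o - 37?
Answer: 1917/2 ≈ 958.50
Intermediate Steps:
k = 20 (k = 32 - 12 = 20)
z(o) = -37 + 59*o
l = -369/2 (l = (9*(¼))*(-82) = (9/4)*(-82) = -369/2 ≈ -184.50)
l + z(k) = -369/2 + (-37 + 59*20) = -369/2 + (-37 + 1180) = -369/2 + 1143 = 1917/2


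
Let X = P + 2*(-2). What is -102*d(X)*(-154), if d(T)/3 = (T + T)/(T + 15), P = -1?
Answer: -47124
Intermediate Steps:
X = -5 (X = -1 + 2*(-2) = -1 - 4 = -5)
d(T) = 6*T/(15 + T) (d(T) = 3*((T + T)/(T + 15)) = 3*((2*T)/(15 + T)) = 3*(2*T/(15 + T)) = 6*T/(15 + T))
-102*d(X)*(-154) = -612*(-5)/(15 - 5)*(-154) = -612*(-5)/10*(-154) = -102*(-3)*(-154) = 306*(-154) = -47124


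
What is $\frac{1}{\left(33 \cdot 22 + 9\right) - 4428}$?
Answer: $- \frac{1}{3693} \approx -0.00027078$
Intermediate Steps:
$\frac{1}{\left(33 \cdot 22 + 9\right) - 4428} = \frac{1}{\left(726 + 9\right) - 4428} = \frac{1}{735 - 4428} = \frac{1}{-3693} = - \frac{1}{3693}$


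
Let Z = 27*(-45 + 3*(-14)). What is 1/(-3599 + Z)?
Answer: -1/5948 ≈ -0.00016812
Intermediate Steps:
Z = -2349 (Z = 27*(-45 - 42) = 27*(-87) = -2349)
1/(-3599 + Z) = 1/(-3599 - 2349) = 1/(-5948) = -1/5948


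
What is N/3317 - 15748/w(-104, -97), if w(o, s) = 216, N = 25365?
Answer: -11689319/179118 ≈ -65.260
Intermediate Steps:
N/3317 - 15748/w(-104, -97) = 25365/3317 - 15748/216 = 25365*(1/3317) - 15748*1/216 = 25365/3317 - 3937/54 = -11689319/179118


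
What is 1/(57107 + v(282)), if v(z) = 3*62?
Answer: 1/57293 ≈ 1.7454e-5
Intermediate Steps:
v(z) = 186
1/(57107 + v(282)) = 1/(57107 + 186) = 1/57293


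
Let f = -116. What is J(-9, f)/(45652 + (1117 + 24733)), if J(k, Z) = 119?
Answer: 7/4206 ≈ 0.0016643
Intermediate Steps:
J(-9, f)/(45652 + (1117 + 24733)) = 119/(45652 + (1117 + 24733)) = 119/(45652 + 25850) = 119/71502 = 119*(1/71502) = 7/4206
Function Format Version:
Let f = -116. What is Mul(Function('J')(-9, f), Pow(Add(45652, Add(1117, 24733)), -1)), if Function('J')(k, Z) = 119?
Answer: Rational(7, 4206) ≈ 0.0016643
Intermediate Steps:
Mul(Function('J')(-9, f), Pow(Add(45652, Add(1117, 24733)), -1)) = Mul(119, Pow(Add(45652, Add(1117, 24733)), -1)) = Mul(119, Pow(Add(45652, 25850), -1)) = Mul(119, Pow(71502, -1)) = Mul(119, Rational(1, 71502)) = Rational(7, 4206)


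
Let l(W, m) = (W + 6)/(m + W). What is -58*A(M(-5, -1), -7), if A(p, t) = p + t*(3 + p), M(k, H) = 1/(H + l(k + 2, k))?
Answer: 10614/11 ≈ 964.91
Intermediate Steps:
l(W, m) = (6 + W)/(W + m)
M(k, H) = 1/(H + (8 + k)/(2 + 2*k)) (M(k, H) = 1/(H + (6 + (k + 2))/((k + 2) + k)) = 1/(H + (6 + (2 + k))/((2 + k) + k)) = 1/(H + (8 + k)/(2 + 2*k)))
-58*A(M(-5, -1), -7) = -58*(2*(1 - 5)/(8 - 5 + 2*(-1)*(1 - 5)) + 3*(-7) + (2*(1 - 5)/(8 - 5 + 2*(-1)*(1 - 5)))*(-7)) = -58*(2*(-4)/(8 - 5 + 2*(-1)*(-4)) - 21 + (2*(-4)/(8 - 5 + 2*(-1)*(-4)))*(-7)) = -58*(2*(-4)/(8 - 5 + 8) - 21 + (2*(-4)/(8 - 5 + 8))*(-7)) = -58*(2*(-4)/11 - 21 + (2*(-4)/11)*(-7)) = -58*(2*(1/11)*(-4) - 21 + (2*(1/11)*(-4))*(-7)) = -58*(-8/11 - 21 - 8/11*(-7)) = -58*(-8/11 - 21 + 56/11) = -58*(-183/11) = 10614/11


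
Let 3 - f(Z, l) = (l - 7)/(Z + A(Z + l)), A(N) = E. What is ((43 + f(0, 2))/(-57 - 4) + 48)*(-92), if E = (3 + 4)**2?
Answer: -12991596/2989 ≈ -4346.5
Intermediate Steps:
E = 49 (E = 7**2 = 49)
A(N) = 49
f(Z, l) = 3 - (-7 + l)/(49 + Z) (f(Z, l) = 3 - (l - 7)/(Z + 49) = 3 - (-7 + l)/(49 + Z))
((43 + f(0, 2))/(-57 - 4) + 48)*(-92) = ((43 + (154 - 1*2 + 3*0)/(49 + 0))/(-57 - 4) + 48)*(-92) = ((43 + (154 - 2 + 0)/49)/(-61) + 48)*(-92) = ((43 + (1/49)*152)*(-1/61) + 48)*(-92) = ((43 + 152/49)*(-1/61) + 48)*(-92) = ((2259/49)*(-1/61) + 48)*(-92) = (-2259/2989 + 48)*(-92) = (141213/2989)*(-92) = -12991596/2989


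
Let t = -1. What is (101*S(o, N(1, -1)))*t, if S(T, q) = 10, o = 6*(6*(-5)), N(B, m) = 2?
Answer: -1010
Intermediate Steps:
o = -180 (o = 6*(-30) = -180)
(101*S(o, N(1, -1)))*t = (101*10)*(-1) = 1010*(-1) = -1010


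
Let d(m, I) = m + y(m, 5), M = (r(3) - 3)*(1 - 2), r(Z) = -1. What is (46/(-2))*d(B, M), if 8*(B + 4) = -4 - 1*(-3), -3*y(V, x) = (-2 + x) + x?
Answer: 3749/24 ≈ 156.21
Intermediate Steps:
y(V, x) = ⅔ - 2*x/3 (y(V, x) = -((-2 + x) + x)/3 = -(-2 + 2*x)/3 = ⅔ - 2*x/3)
M = 4 (M = (-1 - 3)*(1 - 2) = -4*(-1) = 4)
B = -33/8 (B = -4 + (-4 - 1*(-3))/8 = -4 + (-4 + 3)/8 = -4 + (⅛)*(-1) = -4 - ⅛ = -33/8 ≈ -4.1250)
d(m, I) = -8/3 + m (d(m, I) = m + (⅔ - ⅔*5) = m + (⅔ - 10/3) = m - 8/3 = -8/3 + m)
(46/(-2))*d(B, M) = (46/(-2))*(-8/3 - 33/8) = (46*(-½))*(-163/24) = -23*(-163/24) = 3749/24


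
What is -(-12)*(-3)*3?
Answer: -108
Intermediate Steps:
-(-12)*(-3)*3 = -4*9*3 = -36*3 = -108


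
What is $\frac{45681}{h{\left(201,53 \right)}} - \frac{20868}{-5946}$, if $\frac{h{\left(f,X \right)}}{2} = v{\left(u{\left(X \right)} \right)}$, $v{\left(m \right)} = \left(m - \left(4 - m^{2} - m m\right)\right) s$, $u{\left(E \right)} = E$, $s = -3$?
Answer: $\frac{24329695}{11231994} \approx 2.1661$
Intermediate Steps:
$v{\left(m \right)} = 12 - 6 m^{2} - 3 m$ ($v{\left(m \right)} = \left(m - \left(4 - m^{2} - m m\right)\right) \left(-3\right) = \left(m + \left(\left(m^{2} + m^{2}\right) - 4\right)\right) \left(-3\right) = \left(m + \left(2 m^{2} - 4\right)\right) \left(-3\right) = \left(m + \left(-4 + 2 m^{2}\right)\right) \left(-3\right) = \left(-4 + m + 2 m^{2}\right) \left(-3\right) = 12 - 6 m^{2} - 3 m$)
$h{\left(f,X \right)} = 24 - 12 X^{2} - 6 X$ ($h{\left(f,X \right)} = 2 \left(12 - 6 X^{2} - 3 X\right) = 24 - 12 X^{2} - 6 X$)
$\frac{45681}{h{\left(201,53 \right)}} - \frac{20868}{-5946} = \frac{45681}{24 - 12 \cdot 53^{2} - 318} - \frac{20868}{-5946} = \frac{45681}{24 - 33708 - 318} - - \frac{3478}{991} = \frac{45681}{24 - 33708 - 318} + \frac{3478}{991} = \frac{45681}{-34002} + \frac{3478}{991} = 45681 \left(- \frac{1}{34002}\right) + \frac{3478}{991} = - \frac{15227}{11334} + \frac{3478}{991} = \frac{24329695}{11231994}$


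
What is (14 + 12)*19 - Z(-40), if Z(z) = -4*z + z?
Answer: 374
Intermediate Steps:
Z(z) = -3*z
(14 + 12)*19 - Z(-40) = (14 + 12)*19 - (-3)*(-40) = 26*19 - 1*120 = 494 - 120 = 374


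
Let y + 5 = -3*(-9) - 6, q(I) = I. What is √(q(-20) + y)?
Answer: 2*I ≈ 2.0*I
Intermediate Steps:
y = 16 (y = -5 + (-3*(-9) - 6) = -5 + (27 - 6) = -5 + 21 = 16)
√(q(-20) + y) = √(-20 + 16) = √(-4) = 2*I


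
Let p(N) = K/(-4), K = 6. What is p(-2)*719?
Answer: -2157/2 ≈ -1078.5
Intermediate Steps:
p(N) = -3/2 (p(N) = 6/(-4) = 6*(-¼) = -3/2)
p(-2)*719 = -3/2*719 = -2157/2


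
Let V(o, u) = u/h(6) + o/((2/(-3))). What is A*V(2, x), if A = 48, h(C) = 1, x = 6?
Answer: 144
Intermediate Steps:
V(o, u) = u - 3*o/2 (V(o, u) = u/1 + o/((2/(-3))) = u*1 + o/((2*(-⅓))) = u + o/(-⅔) = u + o*(-3/2) = u - 3*o/2)
A*V(2, x) = 48*(6 - 3/2*2) = 48*(6 - 3) = 48*3 = 144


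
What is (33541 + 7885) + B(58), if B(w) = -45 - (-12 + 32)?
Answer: 41361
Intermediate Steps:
B(w) = -65 (B(w) = -45 - 1*20 = -45 - 20 = -65)
(33541 + 7885) + B(58) = (33541 + 7885) - 65 = 41426 - 65 = 41361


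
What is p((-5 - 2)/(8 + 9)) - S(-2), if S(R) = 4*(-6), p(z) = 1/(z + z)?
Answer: 319/14 ≈ 22.786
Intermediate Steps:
p(z) = 1/(2*z)
S(R) = -24
p((-5 - 2)/(8 + 9)) - S(-2) = 1/(2*(((-5 - 2)/(8 + 9)))) - 1*(-24) = 1/(2*((-7/17))) + 24 = 1/(2*((-7*1/17))) + 24 = 1/(2*(-7/17)) + 24 = (½)*(-17/7) + 24 = -17/14 + 24 = 319/14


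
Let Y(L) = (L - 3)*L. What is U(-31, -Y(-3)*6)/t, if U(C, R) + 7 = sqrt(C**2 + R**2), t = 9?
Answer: -7/9 + 5*sqrt(505)/9 ≈ 11.707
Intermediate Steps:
Y(L) = L*(-3 + L) (Y(L) = (-3 + L)*L = L*(-3 + L))
U(C, R) = -7 + sqrt(C**2 + R**2)
U(-31, -Y(-3)*6)/t = (-7 + sqrt((-31)**2 + (-(-3)*(-3 - 3)*6)**2))/9 = (-7 + sqrt(961 + (-(-3)*(-6)*6)**2))*(1/9) = (-7 + sqrt(961 + (-1*18*6)**2))*(1/9) = (-7 + sqrt(961 + (-18*6)**2))*(1/9) = (-7 + sqrt(961 + (-108)**2))*(1/9) = (-7 + sqrt(961 + 11664))*(1/9) = (-7 + sqrt(12625))*(1/9) = (-7 + 5*sqrt(505))*(1/9) = -7/9 + 5*sqrt(505)/9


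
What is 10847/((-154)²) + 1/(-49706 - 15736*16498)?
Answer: 1463886868567/3200658342882 ≈ 0.45737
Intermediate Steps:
10847/((-154)²) + 1/(-49706 - 15736*16498) = 10847/23716 + (1/16498)/(-65442) = 10847*(1/23716) - 1/65442*1/16498 = 10847/23716 - 1/1079662116 = 1463886868567/3200658342882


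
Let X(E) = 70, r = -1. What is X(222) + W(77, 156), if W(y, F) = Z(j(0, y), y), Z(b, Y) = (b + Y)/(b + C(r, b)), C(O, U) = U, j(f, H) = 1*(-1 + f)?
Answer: 32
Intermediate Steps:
j(f, H) = -1 + f
Z(b, Y) = (Y + b)/(2*b) (Z(b, Y) = (b + Y)/(b + b) = (Y + b)/((2*b)) = (Y + b)*(1/(2*b)) = (Y + b)/(2*b))
W(y, F) = ½ - y/2 (W(y, F) = (y + (-1 + 0))/(2*(-1 + 0)) = (½)*(y - 1)/(-1) = (½)*(-1)*(-1 + y) = ½ - y/2)
X(222) + W(77, 156) = 70 + (½ - ½*77) = 70 + (½ - 77/2) = 70 - 38 = 32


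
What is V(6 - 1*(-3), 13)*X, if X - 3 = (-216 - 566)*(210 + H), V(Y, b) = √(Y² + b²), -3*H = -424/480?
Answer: -14800253*√10/18 ≈ -2.6001e+6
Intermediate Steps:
H = 53/180 (H = -(-424)/(3*480) = -⅓*(-53/60) = 53/180 ≈ 0.29444)
X = -14800253/90 (X = 3 + (-216 - 566)*(210 + 53/180) = 3 - 782*37853/180 = 3 - 14800523/90 = -14800253/90 ≈ -1.6445e+5)
V(6 - 1*(-3), 13)*X = √((6 - 1*(-3))² + 13²)*(-14800253/90) = √((6 + 3)² + 169)*(-14800253/90) = √(9² + 169)*(-14800253/90) = √(81 + 169)*(-14800253/90) = √250*(-14800253/90) = (5*√10)*(-14800253/90) = -14800253*√10/18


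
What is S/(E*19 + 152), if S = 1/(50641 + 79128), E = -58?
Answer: -1/123280550 ≈ -8.1116e-9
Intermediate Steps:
S = 1/129769 ≈ 7.7060e-6
S/(E*19 + 152) = 1/(129769*(-58*19 + 152)) = 1/(129769*(-1102 + 152)) = (1/129769)/(-950) = (1/129769)*(-1/950) = -1/123280550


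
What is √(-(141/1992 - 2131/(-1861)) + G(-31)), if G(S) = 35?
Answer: √12896792109014/617852 ≈ 5.8124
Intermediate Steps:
√(-(141/1992 - 2131/(-1861)) + G(-31)) = √(-(141/1992 - 2131/(-1861)) + 35) = √(-(141*(1/1992) - 2131*(-1/1861)) + 35) = √(-(47/664 + 2131/1861) + 35) = √(-1*1502451/1235704 + 35) = √(-1502451/1235704 + 35) = √(41747189/1235704) = √12896792109014/617852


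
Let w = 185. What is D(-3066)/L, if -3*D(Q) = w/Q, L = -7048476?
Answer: -185/64831882248 ≈ -2.8535e-9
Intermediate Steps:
D(Q) = -185/(3*Q)
D(-3066)/L = -185/3/(-3066)/(-7048476) = -185/3*(-1/3066)*(-1/7048476) = (185/9198)*(-1/7048476) = -185/64831882248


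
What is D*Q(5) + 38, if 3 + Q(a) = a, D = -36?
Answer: -34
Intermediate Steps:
Q(a) = -3 + a
D*Q(5) + 38 = -36*(-3 + 5) + 38 = -36*2 + 38 = -72 + 38 = -34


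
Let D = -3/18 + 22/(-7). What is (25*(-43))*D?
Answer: 149425/42 ≈ 3557.7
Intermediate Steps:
D = -139/42 (D = -3*1/18 + 22*(-⅐) = -⅙ - 22/7 = -139/42 ≈ -3.3095)
(25*(-43))*D = (25*(-43))*(-139/42) = -1075*(-139/42) = 149425/42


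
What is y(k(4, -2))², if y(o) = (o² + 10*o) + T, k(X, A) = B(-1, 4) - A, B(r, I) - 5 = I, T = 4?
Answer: 55225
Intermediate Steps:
B(r, I) = 5 + I
k(X, A) = 9 - A (k(X, A) = (5 + 4) - A = 9 - A)
y(o) = 4 + o² + 10*o (y(o) = (o² + 10*o) + 4 = 4 + o² + 10*o)
y(k(4, -2))² = (4 + (9 - 1*(-2))² + 10*(9 - 1*(-2)))² = (4 + (9 + 2)² + 10*(9 + 2))² = (4 + 11² + 10*11)² = (4 + 121 + 110)² = 235² = 55225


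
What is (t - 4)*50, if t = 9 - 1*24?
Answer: -950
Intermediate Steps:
t = -15 (t = 9 - 24 = -15)
(t - 4)*50 = (-15 - 4)*50 = -19*50 = -950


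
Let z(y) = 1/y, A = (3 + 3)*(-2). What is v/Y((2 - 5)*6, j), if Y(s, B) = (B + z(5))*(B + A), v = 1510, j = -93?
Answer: 755/4872 ≈ 0.15497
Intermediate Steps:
A = -12 (A = 6*(-2) = -12)
Y(s, B) = (-12 + B)*(⅕ + B) (Y(s, B) = (B + 1/5)*(B - 12) = (B + ⅕)*(-12 + B) = (⅕ + B)*(-12 + B) = (-12 + B)*(⅕ + B))
v/Y((2 - 5)*6, j) = 1510/(-12/5 + (-93)² - 59/5*(-93)) = 1510/(-12/5 + 8649 + 5487/5) = 1510/9744 = 1510*(1/9744) = 755/4872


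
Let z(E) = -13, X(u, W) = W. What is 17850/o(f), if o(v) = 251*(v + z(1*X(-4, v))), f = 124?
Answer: 5950/9287 ≈ 0.64068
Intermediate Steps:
o(v) = -3263 + 251*v (o(v) = 251*(v - 13) = 251*(-13 + v) = -3263 + 251*v)
17850/o(f) = 17850/(-3263 + 251*124) = 17850/(-3263 + 31124) = 17850/27861 = 17850*(1/27861) = 5950/9287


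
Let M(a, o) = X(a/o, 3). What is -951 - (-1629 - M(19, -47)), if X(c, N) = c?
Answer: 31847/47 ≈ 677.60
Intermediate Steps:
M(a, o) = a/o
-951 - (-1629 - M(19, -47)) = -951 - (-1629 - 19/(-47)) = -951 - (-1629 - 19*(-1)/47) = -951 - (-1629 - 1*(-19/47)) = -951 - (-1629 + 19/47) = -951 - 1*(-76544/47) = -951 + 76544/47 = 31847/47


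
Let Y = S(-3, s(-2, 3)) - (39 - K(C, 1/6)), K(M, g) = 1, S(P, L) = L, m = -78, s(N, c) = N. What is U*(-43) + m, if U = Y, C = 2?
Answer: 1642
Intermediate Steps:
Y = -40 (Y = -2 - (39 - 1*1) = -2 - (39 - 1) = -2 - 1*38 = -2 - 38 = -40)
U = -40
U*(-43) + m = -40*(-43) - 78 = 1720 - 78 = 1642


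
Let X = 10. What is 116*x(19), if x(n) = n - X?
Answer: 1044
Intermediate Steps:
x(n) = -10 + n (x(n) = n - 1*10 = n - 10 = -10 + n)
116*x(19) = 116*(-10 + 19) = 116*9 = 1044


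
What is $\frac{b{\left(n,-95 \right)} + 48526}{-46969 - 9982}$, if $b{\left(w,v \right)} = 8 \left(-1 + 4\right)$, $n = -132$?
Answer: $- \frac{48550}{56951} \approx -0.85249$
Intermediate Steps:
$b{\left(w,v \right)} = 24$ ($b{\left(w,v \right)} = 8 \cdot 3 = 24$)
$\frac{b{\left(n,-95 \right)} + 48526}{-46969 - 9982} = \frac{24 + 48526}{-46969 - 9982} = \frac{48550}{-56951} = 48550 \left(- \frac{1}{56951}\right) = - \frac{48550}{56951}$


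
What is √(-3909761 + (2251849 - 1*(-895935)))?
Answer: I*√761977 ≈ 872.91*I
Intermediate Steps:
√(-3909761 + (2251849 - 1*(-895935))) = √(-3909761 + (2251849 + 895935)) = √(-3909761 + 3147784) = √(-761977) = I*√761977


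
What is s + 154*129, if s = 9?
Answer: 19875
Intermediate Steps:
s + 154*129 = 9 + 154*129 = 9 + 19866 = 19875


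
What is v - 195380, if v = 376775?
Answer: 181395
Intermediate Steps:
v - 195380 = 376775 - 195380 = 181395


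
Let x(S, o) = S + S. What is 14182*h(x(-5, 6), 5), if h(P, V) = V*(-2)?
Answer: -141820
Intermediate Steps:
x(S, o) = 2*S
h(P, V) = -2*V
14182*h(x(-5, 6), 5) = 14182*(-2*5) = 14182*(-10) = -141820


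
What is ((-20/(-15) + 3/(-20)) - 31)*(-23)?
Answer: 41147/60 ≈ 685.78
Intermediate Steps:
((-20/(-15) + 3/(-20)) - 31)*(-23) = ((-20*(-1/15) + 3*(-1/20)) - 31)*(-23) = ((4/3 - 3/20) - 31)*(-23) = (71/60 - 31)*(-23) = -1789/60*(-23) = 41147/60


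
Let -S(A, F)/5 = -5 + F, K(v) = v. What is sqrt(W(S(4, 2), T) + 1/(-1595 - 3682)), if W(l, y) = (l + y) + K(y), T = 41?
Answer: 2*sqrt(675281859)/5277 ≈ 9.8488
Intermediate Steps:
S(A, F) = 25 - 5*F (S(A, F) = -5*(-5 + F) = 25 - 5*F)
W(l, y) = l + 2*y (W(l, y) = (l + y) + y = l + 2*y)
sqrt(W(S(4, 2), T) + 1/(-1595 - 3682)) = sqrt(((25 - 5*2) + 2*41) + 1/(-1595 - 3682)) = sqrt(((25 - 10) + 82) + 1/(-5277)) = sqrt((15 + 82) - 1/5277) = sqrt(97 - 1/5277) = sqrt(511868/5277) = 2*sqrt(675281859)/5277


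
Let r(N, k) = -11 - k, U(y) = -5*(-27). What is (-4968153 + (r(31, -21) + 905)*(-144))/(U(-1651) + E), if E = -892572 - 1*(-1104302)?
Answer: -5099913/211865 ≈ -24.072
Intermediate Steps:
U(y) = 135
E = 211730 (E = -892572 + 1104302 = 211730)
(-4968153 + (r(31, -21) + 905)*(-144))/(U(-1651) + E) = (-4968153 + ((-11 - 1*(-21)) + 905)*(-144))/(135 + 211730) = (-4968153 + ((-11 + 21) + 905)*(-144))/211865 = (-4968153 + (10 + 905)*(-144))*(1/211865) = (-4968153 + 915*(-144))*(1/211865) = (-4968153 - 131760)*(1/211865) = -5099913*1/211865 = -5099913/211865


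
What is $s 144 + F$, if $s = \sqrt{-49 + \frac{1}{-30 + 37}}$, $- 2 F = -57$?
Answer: $\frac{57}{2} + \frac{432 i \sqrt{266}}{7} \approx 28.5 + 1006.5 i$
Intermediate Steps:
$F = \frac{57}{2}$ ($F = \left(- \frac{1}{2}\right) \left(-57\right) = \frac{57}{2} \approx 28.5$)
$s = \frac{3 i \sqrt{266}}{7}$ ($s = \sqrt{-49 + \frac{1}{7}} = \sqrt{- \frac{342}{7}} = \frac{3 i \sqrt{266}}{7} \approx 6.9898 i$)
$s 144 + F = \frac{3 i \sqrt{266}}{7} \cdot 144 + \frac{57}{2} = \frac{432 i \sqrt{266}}{7} + \frac{57}{2} = \frac{57}{2} + \frac{432 i \sqrt{266}}{7}$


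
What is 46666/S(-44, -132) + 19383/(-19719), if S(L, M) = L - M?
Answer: 21869075/41316 ≈ 529.31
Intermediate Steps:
46666/S(-44, -132) + 19383/(-19719) = 46666/(-44 - 1*(-132)) + 19383/(-19719) = 46666/(-44 + 132) + 19383*(-1/19719) = 46666/88 - 923/939 = 46666*(1/88) - 923/939 = 23333/44 - 923/939 = 21869075/41316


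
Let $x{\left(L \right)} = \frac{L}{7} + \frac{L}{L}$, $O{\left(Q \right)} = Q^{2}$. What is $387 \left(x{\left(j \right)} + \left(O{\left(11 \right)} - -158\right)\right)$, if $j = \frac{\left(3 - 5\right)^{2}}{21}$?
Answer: $\frac{5310156}{49} \approx 1.0837 \cdot 10^{5}$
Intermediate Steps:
$j = \frac{4}{21}$ ($j = \left(-2\right)^{2} \cdot \frac{1}{21} = 4 \cdot \frac{1}{21} = \frac{4}{21} \approx 0.19048$)
$x{\left(L \right)} = 1 + \frac{L}{7}$ ($x{\left(L \right)} = L \frac{1}{7} + 1 = \frac{L}{7} + 1 = 1 + \frac{L}{7}$)
$387 \left(x{\left(j \right)} + \left(O{\left(11 \right)} - -158\right)\right) = 387 \left(\left(1 + \frac{1}{7} \cdot \frac{4}{21}\right) + \left(11^{2} - -158\right)\right) = 387 \left(\left(1 + \frac{4}{147}\right) + \left(121 + 158\right)\right) = 387 \left(\frac{151}{147} + 279\right) = 387 \cdot \frac{41164}{147} = \frac{5310156}{49}$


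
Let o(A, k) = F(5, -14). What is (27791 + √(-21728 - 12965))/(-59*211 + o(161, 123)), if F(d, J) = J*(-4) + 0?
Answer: -27791/12393 - I*√34693/12393 ≈ -2.2425 - 0.01503*I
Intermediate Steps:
F(d, J) = -4*J (F(d, J) = -4*J + 0 = -4*J)
o(A, k) = 56 (o(A, k) = -4*(-14) = 56)
(27791 + √(-21728 - 12965))/(-59*211 + o(161, 123)) = (27791 + √(-21728 - 12965))/(-59*211 + 56) = (27791 + √(-34693))/(-12449 + 56) = (27791 + I*√34693)/(-12393) = (27791 + I*√34693)*(-1/12393) = -27791/12393 - I*√34693/12393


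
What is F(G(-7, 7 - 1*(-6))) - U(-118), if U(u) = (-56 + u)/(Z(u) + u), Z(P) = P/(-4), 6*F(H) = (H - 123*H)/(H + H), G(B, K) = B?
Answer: -4295/354 ≈ -12.133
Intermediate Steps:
F(H) = -61/6 (F(H) = ((H - 123*H)/(H + H))/6 = ((-122*H)/((2*H)))/6 = ((-122*H)*(1/(2*H)))/6 = (1/6)*(-61) = -61/6)
Z(P) = -P/4 (Z(P) = P*(-1/4) = -P/4)
U(u) = 4*(-56 + u)/(3*u) (U(u) = (-56 + u)/(-u/4 + u) = (-56 + u)/((3*u/4)) = (-56 + u)*(4/(3*u)) = 4*(-56 + u)/(3*u))
F(G(-7, 7 - 1*(-6))) - U(-118) = -61/6 - 4*(-56 - 118)/(3*(-118)) = -61/6 - 4*(-1)*(-174)/(3*118) = -61/6 - 1*116/59 = -61/6 - 116/59 = -4295/354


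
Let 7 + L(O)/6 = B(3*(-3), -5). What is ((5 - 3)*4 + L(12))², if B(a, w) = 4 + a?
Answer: 4096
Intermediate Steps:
L(O) = -72 (L(O) = -42 + 6*(4 + 3*(-3)) = -42 + 6*(4 - 9) = -42 + 6*(-5) = -42 - 30 = -72)
((5 - 3)*4 + L(12))² = ((5 - 3)*4 - 72)² = (2*4 - 72)² = (8 - 72)² = (-64)² = 4096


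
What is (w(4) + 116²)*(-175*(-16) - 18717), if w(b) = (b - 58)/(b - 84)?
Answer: -8567595839/40 ≈ -2.1419e+8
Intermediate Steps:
w(b) = (-58 + b)/(-84 + b)
(w(4) + 116²)*(-175*(-16) - 18717) = ((-58 + 4)/(-84 + 4) + 116²)*(-175*(-16) - 18717) = (-54/(-80) + 13456)*(2800 - 18717) = (-1/80*(-54) + 13456)*(-15917) = (27/40 + 13456)*(-15917) = (538267/40)*(-15917) = -8567595839/40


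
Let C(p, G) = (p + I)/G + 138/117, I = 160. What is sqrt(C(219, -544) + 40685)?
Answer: sqrt(1144580927178)/5304 ≈ 201.71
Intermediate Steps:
C(p, G) = 46/39 + (160 + p)/G (C(p, G) = (p + 160)/G + 138/117 = (160 + p)/G + 138*(1/117) = (160 + p)/G + 46/39 = 46/39 + (160 + p)/G)
sqrt(C(219, -544) + 40685) = sqrt((160 + 219 + (46/39)*(-544))/(-544) + 40685) = sqrt(-(160 + 219 - 25024/39)/544 + 40685) = sqrt(-1/544*(-10243/39) + 40685) = sqrt(10243/21216 + 40685) = sqrt(863183203/21216) = sqrt(1144580927178)/5304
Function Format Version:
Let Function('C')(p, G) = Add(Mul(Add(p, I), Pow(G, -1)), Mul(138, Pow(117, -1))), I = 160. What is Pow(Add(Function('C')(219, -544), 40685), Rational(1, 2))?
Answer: Mul(Rational(1, 5304), Pow(1144580927178, Rational(1, 2))) ≈ 201.71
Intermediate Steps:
Function('C')(p, G) = Add(Rational(46, 39), Mul(Pow(G, -1), Add(160, p))) (Function('C')(p, G) = Add(Mul(Add(p, 160), Pow(G, -1)), Mul(138, Pow(117, -1))) = Add(Mul(Add(160, p), Pow(G, -1)), Mul(138, Rational(1, 117))) = Add(Mul(Pow(G, -1), Add(160, p)), Rational(46, 39)) = Add(Rational(46, 39), Mul(Pow(G, -1), Add(160, p))))
Pow(Add(Function('C')(219, -544), 40685), Rational(1, 2)) = Pow(Add(Mul(Pow(-544, -1), Add(160, 219, Mul(Rational(46, 39), -544))), 40685), Rational(1, 2)) = Pow(Add(Mul(Rational(-1, 544), Add(160, 219, Rational(-25024, 39))), 40685), Rational(1, 2)) = Pow(Add(Mul(Rational(-1, 544), Rational(-10243, 39)), 40685), Rational(1, 2)) = Pow(Add(Rational(10243, 21216), 40685), Rational(1, 2)) = Pow(Rational(863183203, 21216), Rational(1, 2)) = Mul(Rational(1, 5304), Pow(1144580927178, Rational(1, 2)))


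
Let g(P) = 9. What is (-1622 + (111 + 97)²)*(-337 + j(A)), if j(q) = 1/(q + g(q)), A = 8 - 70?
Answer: -743809404/53 ≈ -1.4034e+7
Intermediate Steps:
A = -62
j(q) = 1/(9 + q) (j(q) = 1/(q + 9) = 1/(9 + q))
(-1622 + (111 + 97)²)*(-337 + j(A)) = (-1622 + (111 + 97)²)*(-337 + 1/(9 - 62)) = (-1622 + 208²)*(-337 + 1/(-53)) = (-1622 + 43264)*(-337 - 1/53) = 41642*(-17862/53) = -743809404/53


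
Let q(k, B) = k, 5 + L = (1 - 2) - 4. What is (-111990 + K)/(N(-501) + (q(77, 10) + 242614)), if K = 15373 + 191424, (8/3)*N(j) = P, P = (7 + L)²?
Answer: 758456/1941555 ≈ 0.39064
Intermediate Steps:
L = -10 (L = -5 + ((1 - 2) - 4) = -5 + (-1 - 4) = -5 - 5 = -10)
P = 9 (P = (7 - 10)² = (-3)² = 9)
N(j) = 27/8 (N(j) = (3/8)*9 = 27/8)
K = 206797
(-111990 + K)/(N(-501) + (q(77, 10) + 242614)) = (-111990 + 206797)/(27/8 + (77 + 242614)) = 94807/(27/8 + 242691) = 94807/(1941555/8) = 94807*(8/1941555) = 758456/1941555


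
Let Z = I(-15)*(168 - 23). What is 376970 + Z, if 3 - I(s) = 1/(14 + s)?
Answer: 377550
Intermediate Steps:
I(s) = 3 - 1/(14 + s)
Z = 580 (Z = ((41 + 3*(-15))/(14 - 15))*(168 - 23) = ((41 - 45)/(-1))*145 = -1*(-4)*145 = 4*145 = 580)
376970 + Z = 376970 + 580 = 377550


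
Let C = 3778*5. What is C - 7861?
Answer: 11029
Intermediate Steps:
C = 18890
C - 7861 = 18890 - 7861 = 11029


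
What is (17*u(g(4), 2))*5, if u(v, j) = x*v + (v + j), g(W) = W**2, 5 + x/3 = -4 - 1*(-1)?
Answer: -31110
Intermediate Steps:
x = -24 (x = -15 + 3*(-4 - 1*(-1)) = -15 + 3*(-4 + 1) = -15 + 3*(-3) = -15 - 9 = -24)
u(v, j) = j - 23*v (u(v, j) = -24*v + (v + j) = -24*v + (j + v) = j - 23*v)
(17*u(g(4), 2))*5 = (17*(2 - 23*4**2))*5 = (17*(2 - 23*16))*5 = (17*(2 - 368))*5 = (17*(-366))*5 = -6222*5 = -31110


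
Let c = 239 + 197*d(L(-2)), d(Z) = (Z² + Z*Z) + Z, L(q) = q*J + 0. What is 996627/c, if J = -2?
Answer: 996627/7331 ≈ 135.95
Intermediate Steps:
L(q) = -2*q (L(q) = q*(-2) + 0 = -2*q + 0 = -2*q)
d(Z) = Z + 2*Z² (d(Z) = (Z² + Z²) + Z = 2*Z² + Z = Z + 2*Z²)
c = 7331 (c = 239 + 197*((-2*(-2))*(1 + 2*(-2*(-2)))) = 239 + 197*(4*(1 + 2*4)) = 239 + 197*(4*(1 + 8)) = 239 + 197*(4*9) = 239 + 197*36 = 239 + 7092 = 7331)
996627/c = 996627/7331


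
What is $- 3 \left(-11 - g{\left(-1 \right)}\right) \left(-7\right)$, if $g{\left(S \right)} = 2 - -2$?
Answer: $-315$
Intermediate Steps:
$g{\left(S \right)} = 4$ ($g{\left(S \right)} = 2 + 2 = 4$)
$- 3 \left(-11 - g{\left(-1 \right)}\right) \left(-7\right) = - 3 \left(-11 - 4\right) \left(-7\right) = \left(-3\right) \left(-15\right) \left(-7\right) = 45 \left(-7\right) = -315$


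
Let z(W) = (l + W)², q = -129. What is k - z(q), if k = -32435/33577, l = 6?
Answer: -508018868/33577 ≈ -15130.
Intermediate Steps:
k = -32435/33577 (k = -32435*1/33577 = -32435/33577 ≈ -0.96599)
z(W) = (6 + W)²
k - z(q) = -32435/33577 - (6 - 129)² = -32435/33577 - 1*(-123)² = -32435/33577 - 1*15129 = -32435/33577 - 15129 = -508018868/33577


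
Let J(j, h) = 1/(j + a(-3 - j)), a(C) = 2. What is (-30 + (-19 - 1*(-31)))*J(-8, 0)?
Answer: 3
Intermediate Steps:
J(j, h) = 1/(2 + j) (J(j, h) = 1/(j + 2) = 1/(2 + j))
(-30 + (-19 - 1*(-31)))*J(-8, 0) = (-30 + (-19 - 1*(-31)))/(2 - 8) = (-30 + (-19 + 31))/(-6) = (-30 + 12)*(-1/6) = -18*(-1/6) = 3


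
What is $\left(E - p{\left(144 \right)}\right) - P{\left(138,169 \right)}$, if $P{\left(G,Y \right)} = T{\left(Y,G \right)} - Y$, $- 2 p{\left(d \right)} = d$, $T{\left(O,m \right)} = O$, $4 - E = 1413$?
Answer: $-1337$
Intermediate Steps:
$E = -1409$ ($E = 4 - 1413 = -1409$)
$p{\left(d \right)} = - \frac{d}{2}$
$P{\left(G,Y \right)} = 0$ ($P{\left(G,Y \right)} = Y - Y = 0$)
$\left(E - p{\left(144 \right)}\right) - P{\left(138,169 \right)} = \left(-1409 - \left(- \frac{1}{2}\right) 144\right) - 0 = \left(-1409 - -72\right) + 0 = \left(-1409 + 72\right) + 0 = -1337 + 0 = -1337$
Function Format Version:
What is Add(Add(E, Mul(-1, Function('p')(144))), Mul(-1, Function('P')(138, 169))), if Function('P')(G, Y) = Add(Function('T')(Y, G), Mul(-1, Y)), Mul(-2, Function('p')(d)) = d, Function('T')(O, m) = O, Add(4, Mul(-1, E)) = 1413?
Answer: -1337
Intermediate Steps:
E = -1409 (E = Add(4, Mul(-1, 1413)) = Add(4, -1413) = -1409)
Function('p')(d) = Mul(Rational(-1, 2), d)
Function('P')(G, Y) = 0 (Function('P')(G, Y) = Add(Y, Mul(-1, Y)) = 0)
Add(Add(E, Mul(-1, Function('p')(144))), Mul(-1, Function('P')(138, 169))) = Add(Add(-1409, Mul(-1, Mul(Rational(-1, 2), 144))), Mul(-1, 0)) = Add(Add(-1409, Mul(-1, -72)), 0) = Add(Add(-1409, 72), 0) = Add(-1337, 0) = -1337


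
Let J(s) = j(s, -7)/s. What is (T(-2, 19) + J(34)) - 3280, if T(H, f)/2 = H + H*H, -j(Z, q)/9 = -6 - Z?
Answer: -55512/17 ≈ -3265.4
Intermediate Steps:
j(Z, q) = 54 + 9*Z (j(Z, q) = -9*(-6 - Z) = 54 + 9*Z)
T(H, f) = 2*H + 2*H**2 (T(H, f) = 2*(H + H*H) = 2*(H + H**2) = 2*H + 2*H**2)
J(s) = (54 + 9*s)/s
(T(-2, 19) + J(34)) - 3280 = (2*(-2)*(1 - 2) + (9 + 54/34)) - 3280 = (2*(-2)*(-1) + (9 + 54*(1/34))) - 3280 = (4 + (9 + 27/17)) - 3280 = (4 + 180/17) - 3280 = 248/17 - 3280 = -55512/17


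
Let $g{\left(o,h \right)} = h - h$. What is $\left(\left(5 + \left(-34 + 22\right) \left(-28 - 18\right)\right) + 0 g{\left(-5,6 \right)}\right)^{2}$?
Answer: $310249$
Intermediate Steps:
$g{\left(o,h \right)} = 0$
$\left(\left(5 + \left(-34 + 22\right) \left(-28 - 18\right)\right) + 0 g{\left(-5,6 \right)}\right)^{2} = \left(\left(5 + \left(-34 + 22\right) \left(-28 - 18\right)\right) + 0 \cdot 0\right)^{2} = \left(\left(5 - -552\right) + 0\right)^{2} = \left(\left(5 + 552\right) + 0\right)^{2} = \left(557 + 0\right)^{2} = 557^{2} = 310249$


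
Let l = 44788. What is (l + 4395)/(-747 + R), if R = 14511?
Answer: 49183/13764 ≈ 3.5733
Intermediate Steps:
(l + 4395)/(-747 + R) = (44788 + 4395)/(-747 + 14511) = 49183/13764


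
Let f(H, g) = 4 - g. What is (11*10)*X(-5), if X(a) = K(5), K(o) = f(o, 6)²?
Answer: 440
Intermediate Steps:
K(o) = 4 (K(o) = (4 - 1*6)² = (4 - 6)² = (-2)² = 4)
X(a) = 4
(11*10)*X(-5) = (11*10)*4 = 110*4 = 440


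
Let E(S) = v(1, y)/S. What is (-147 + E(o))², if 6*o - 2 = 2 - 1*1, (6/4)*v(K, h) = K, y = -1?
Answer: 190969/9 ≈ 21219.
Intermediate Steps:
v(K, h) = 2*K/3
o = ½ (o = ⅓ + (2 - 1*1)/6 = ⅓ + (2 - 1)/6 = ⅓ + (⅙)*1 = ⅓ + ⅙ = ½ ≈ 0.50000)
E(S) = 2/(3*S) (E(S) = ((⅔)*1)/S = 2/(3*S))
(-147 + E(o))² = (-147 + 2/(3*(½)))² = (-147 + (⅔)*2)² = (-147 + 4/3)² = (-437/3)² = 190969/9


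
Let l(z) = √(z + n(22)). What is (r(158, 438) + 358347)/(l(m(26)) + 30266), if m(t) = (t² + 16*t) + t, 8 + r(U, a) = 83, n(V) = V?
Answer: 2712000063/229007404 - 179211*√285/229007404 ≈ 11.829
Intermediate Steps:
r(U, a) = 75 (r(U, a) = -8 + 83 = 75)
m(t) = t² + 17*t
l(z) = √(22 + z) (l(z) = √(z + 22) = √(22 + z))
(r(158, 438) + 358347)/(l(m(26)) + 30266) = (75 + 358347)/(√(22 + 26*(17 + 26)) + 30266) = 358422/(√(22 + 26*43) + 30266) = 358422/(√(22 + 1118) + 30266) = 358422/(√1140 + 30266) = 358422/(2*√285 + 30266) = 358422/(30266 + 2*√285)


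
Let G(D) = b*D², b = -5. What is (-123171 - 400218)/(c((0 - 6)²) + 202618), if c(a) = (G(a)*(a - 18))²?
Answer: -523389/13605092218 ≈ -3.8470e-5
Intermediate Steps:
G(D) = -5*D²
c(a) = 25*a⁴*(-18 + a)² (c(a) = ((-5*a²)*(a - 18))² = ((-5*a²)*(-18 + a))² = (-5*a²*(-18 + a))² = 25*a⁴*(-18 + a)²)
(-123171 - 400218)/(c((0 - 6)²) + 202618) = (-123171 - 400218)/(25*((0 - 6)²)⁴*(-18 + (0 - 6)²)² + 202618) = -523389/(25*((-6)²)⁴*(-18 + (-6)²)² + 202618) = -523389/(25*36⁴*(-18 + 36)² + 202618) = -523389/(25*1679616*18² + 202618) = -523389/(25*1679616*324 + 202618) = -523389/(13604889600 + 202618) = -523389/13605092218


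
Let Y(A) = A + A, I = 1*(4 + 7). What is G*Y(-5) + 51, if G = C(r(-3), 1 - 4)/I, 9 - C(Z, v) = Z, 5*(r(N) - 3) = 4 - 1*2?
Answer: 505/11 ≈ 45.909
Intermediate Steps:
r(N) = 17/5 (r(N) = 3 + (4 - 1*2)/5 = 3 + (4 - 2)/5 = 3 + (1/5)*2 = 3 + 2/5 = 17/5)
C(Z, v) = 9 - Z
I = 11 (I = 1*11 = 11)
Y(A) = 2*A
G = 28/55 (G = (9 - 1*17/5)/11 = (9 - 17/5)*(1/11) = (28/5)*(1/11) = 28/55 ≈ 0.50909)
G*Y(-5) + 51 = 28*(2*(-5))/55 + 51 = (28/55)*(-10) + 51 = -56/11 + 51 = 505/11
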